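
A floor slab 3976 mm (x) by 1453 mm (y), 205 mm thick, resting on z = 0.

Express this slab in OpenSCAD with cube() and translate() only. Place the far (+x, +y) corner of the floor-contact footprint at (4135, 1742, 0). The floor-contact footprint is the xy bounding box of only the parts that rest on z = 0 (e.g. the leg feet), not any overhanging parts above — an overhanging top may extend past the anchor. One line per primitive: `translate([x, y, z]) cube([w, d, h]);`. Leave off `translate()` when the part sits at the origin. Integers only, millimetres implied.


translate([159, 289, 0]) cube([3976, 1453, 205]);


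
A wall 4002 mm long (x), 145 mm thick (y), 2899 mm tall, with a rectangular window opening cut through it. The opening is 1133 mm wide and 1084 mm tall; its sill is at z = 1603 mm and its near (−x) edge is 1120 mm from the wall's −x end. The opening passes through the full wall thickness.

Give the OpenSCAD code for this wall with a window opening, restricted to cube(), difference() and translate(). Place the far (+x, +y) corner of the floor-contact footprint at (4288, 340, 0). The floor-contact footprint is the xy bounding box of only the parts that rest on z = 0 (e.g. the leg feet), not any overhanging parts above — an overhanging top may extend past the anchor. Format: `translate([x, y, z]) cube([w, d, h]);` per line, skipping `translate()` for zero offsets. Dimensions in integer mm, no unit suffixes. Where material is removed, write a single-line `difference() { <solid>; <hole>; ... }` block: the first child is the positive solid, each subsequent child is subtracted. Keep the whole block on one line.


difference() { translate([286, 195, 0]) cube([4002, 145, 2899]); translate([1406, 195, 1603]) cube([1133, 145, 1084]); }


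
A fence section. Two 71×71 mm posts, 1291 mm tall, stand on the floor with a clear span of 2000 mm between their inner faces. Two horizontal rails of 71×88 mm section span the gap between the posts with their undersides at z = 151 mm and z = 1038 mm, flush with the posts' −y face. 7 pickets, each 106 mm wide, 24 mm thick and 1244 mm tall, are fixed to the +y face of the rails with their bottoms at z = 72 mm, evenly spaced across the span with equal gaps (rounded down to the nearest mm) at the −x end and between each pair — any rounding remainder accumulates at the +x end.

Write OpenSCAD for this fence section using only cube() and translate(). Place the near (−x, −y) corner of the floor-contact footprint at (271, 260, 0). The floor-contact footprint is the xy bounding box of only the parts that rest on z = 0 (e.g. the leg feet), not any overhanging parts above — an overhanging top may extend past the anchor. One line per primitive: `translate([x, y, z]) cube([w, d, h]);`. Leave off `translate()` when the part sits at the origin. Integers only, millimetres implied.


translate([271, 260, 0]) cube([71, 71, 1291]);
translate([2342, 260, 0]) cube([71, 71, 1291]);
translate([342, 260, 151]) cube([2000, 71, 88]);
translate([342, 260, 1038]) cube([2000, 71, 88]);
translate([499, 331, 72]) cube([106, 24, 1244]);
translate([762, 331, 72]) cube([106, 24, 1244]);
translate([1025, 331, 72]) cube([106, 24, 1244]);
translate([1288, 331, 72]) cube([106, 24, 1244]);
translate([1551, 331, 72]) cube([106, 24, 1244]);
translate([1814, 331, 72]) cube([106, 24, 1244]);
translate([2077, 331, 72]) cube([106, 24, 1244]);


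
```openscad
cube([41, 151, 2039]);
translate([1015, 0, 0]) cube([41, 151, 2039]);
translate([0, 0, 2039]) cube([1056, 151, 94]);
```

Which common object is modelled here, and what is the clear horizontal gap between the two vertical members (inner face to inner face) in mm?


A door frame. The clear opening width is 974 mm.

Two 2039 mm tall posts with a header on top — a door frame. The left jamb is 41 mm wide at x = 0; the right jamb starts at x = 1015. The clear opening is 1015 − 41 = 974 mm.


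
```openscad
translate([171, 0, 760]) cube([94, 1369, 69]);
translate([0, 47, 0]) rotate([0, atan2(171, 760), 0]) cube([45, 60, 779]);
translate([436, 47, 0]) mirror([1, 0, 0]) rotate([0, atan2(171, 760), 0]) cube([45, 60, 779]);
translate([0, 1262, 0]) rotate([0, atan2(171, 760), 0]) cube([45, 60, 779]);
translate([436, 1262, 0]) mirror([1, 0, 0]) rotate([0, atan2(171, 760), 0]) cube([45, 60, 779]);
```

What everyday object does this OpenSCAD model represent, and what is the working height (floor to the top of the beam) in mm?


A sawhorse. The overall height is 829 mm.

A beam across two mirrored pairs of raked legs — a sawhorse. The beam's underside is at z = 760 (matching the legs' vertical rise in atan2(171, 760)) and the beam is 69 mm tall, so its top is at 760 + 69 = 829 mm. The raked legs top out at the beam's underside, so that is the highest point.


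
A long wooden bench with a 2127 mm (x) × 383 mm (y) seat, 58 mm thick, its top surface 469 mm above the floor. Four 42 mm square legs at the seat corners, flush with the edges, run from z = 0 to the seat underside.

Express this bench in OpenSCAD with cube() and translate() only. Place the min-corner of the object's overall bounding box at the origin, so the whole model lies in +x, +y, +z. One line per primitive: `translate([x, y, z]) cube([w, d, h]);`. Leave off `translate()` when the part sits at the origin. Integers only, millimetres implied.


translate([0, 0, 411]) cube([2127, 383, 58]);
cube([42, 42, 411]);
translate([0, 341, 0]) cube([42, 42, 411]);
translate([2085, 0, 0]) cube([42, 42, 411]);
translate([2085, 341, 0]) cube([42, 42, 411]);


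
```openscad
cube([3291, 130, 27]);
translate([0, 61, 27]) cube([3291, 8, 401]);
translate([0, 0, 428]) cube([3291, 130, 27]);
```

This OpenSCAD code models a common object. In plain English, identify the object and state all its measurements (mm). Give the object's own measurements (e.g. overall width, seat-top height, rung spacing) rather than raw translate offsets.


An I-beam lying along x, 3291 mm long. Overall section height 455 mm. Two flanges 130 mm wide (y) and 27 mm thick, one on the floor and one at the top; a web 8 mm thick runs between them, centred on the flange width.


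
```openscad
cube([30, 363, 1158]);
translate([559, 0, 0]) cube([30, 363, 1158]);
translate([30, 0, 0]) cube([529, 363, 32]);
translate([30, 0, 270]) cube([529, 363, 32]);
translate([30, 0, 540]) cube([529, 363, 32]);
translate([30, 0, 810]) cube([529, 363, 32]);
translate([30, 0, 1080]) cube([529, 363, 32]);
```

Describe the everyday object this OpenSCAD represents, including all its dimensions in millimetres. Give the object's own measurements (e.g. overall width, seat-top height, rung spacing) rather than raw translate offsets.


An open bookshelf. Two side panels, each 30 mm thick, 363 mm deep and 1158 mm tall, stand 589 mm apart (outside-to-outside). Between them sit 5 shelves, each 32 mm thick and 363 mm deep, spanning the full gap between the sides. The bottom shelf rests on the floor (its underside at z = 0) and the clear gap between one shelf's top and the next shelf's underside is 238 mm.


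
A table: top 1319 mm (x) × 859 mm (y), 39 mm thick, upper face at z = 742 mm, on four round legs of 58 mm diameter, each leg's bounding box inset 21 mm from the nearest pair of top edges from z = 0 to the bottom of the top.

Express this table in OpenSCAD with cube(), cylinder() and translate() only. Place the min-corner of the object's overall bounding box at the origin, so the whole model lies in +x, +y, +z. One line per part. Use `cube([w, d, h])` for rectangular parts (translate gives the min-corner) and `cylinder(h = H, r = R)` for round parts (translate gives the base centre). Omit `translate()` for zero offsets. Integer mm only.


translate([0, 0, 703]) cube([1319, 859, 39]);
translate([50, 50, 0]) cylinder(h = 703, r = 29);
translate([1269, 50, 0]) cylinder(h = 703, r = 29);
translate([50, 809, 0]) cylinder(h = 703, r = 29);
translate([1269, 809, 0]) cylinder(h = 703, r = 29);


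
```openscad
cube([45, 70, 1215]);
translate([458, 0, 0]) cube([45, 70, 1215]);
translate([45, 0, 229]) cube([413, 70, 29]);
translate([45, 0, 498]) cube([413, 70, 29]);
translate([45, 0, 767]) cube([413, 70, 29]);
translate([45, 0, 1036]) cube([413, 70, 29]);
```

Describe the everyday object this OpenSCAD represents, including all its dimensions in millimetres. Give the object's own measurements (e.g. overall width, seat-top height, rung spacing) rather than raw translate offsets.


A straight ladder. Two 45×70 mm vertical rails, 1215 mm tall, stand 503 mm apart (outside-to-outside) with their front faces coplanar on the −y side. 4 rungs, each 70 mm deep and 29 mm tall, span between the inner faces of the rails, front faces flush with the rails. The lowest rung's underside is at z = 229 mm and rungs are spaced 269 mm apart (underside to underside).


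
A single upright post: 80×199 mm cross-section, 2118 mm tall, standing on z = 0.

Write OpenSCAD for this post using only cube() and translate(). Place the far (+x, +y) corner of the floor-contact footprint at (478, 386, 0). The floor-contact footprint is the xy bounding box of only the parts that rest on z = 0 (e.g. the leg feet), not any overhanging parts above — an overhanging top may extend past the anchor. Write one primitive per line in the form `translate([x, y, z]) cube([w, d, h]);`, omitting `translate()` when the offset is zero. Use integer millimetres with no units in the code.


translate([398, 187, 0]) cube([80, 199, 2118]);


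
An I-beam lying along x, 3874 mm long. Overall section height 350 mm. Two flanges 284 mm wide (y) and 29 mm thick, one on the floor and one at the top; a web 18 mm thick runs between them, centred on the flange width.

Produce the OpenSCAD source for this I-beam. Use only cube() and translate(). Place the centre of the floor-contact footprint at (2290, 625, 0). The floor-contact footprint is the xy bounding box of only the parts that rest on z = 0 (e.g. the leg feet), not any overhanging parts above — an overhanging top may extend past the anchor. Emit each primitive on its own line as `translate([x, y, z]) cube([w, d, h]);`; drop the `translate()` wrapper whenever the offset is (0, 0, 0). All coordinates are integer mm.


translate([353, 483, 0]) cube([3874, 284, 29]);
translate([353, 616, 29]) cube([3874, 18, 292]);
translate([353, 483, 321]) cube([3874, 284, 29]);


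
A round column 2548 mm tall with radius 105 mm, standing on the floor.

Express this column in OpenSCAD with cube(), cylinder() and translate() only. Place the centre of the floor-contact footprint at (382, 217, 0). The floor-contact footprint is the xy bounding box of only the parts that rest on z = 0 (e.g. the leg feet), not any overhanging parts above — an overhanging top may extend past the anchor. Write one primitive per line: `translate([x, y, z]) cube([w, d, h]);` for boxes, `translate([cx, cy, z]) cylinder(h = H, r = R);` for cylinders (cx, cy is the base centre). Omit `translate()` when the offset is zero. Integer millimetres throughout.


translate([382, 217, 0]) cylinder(h = 2548, r = 105);


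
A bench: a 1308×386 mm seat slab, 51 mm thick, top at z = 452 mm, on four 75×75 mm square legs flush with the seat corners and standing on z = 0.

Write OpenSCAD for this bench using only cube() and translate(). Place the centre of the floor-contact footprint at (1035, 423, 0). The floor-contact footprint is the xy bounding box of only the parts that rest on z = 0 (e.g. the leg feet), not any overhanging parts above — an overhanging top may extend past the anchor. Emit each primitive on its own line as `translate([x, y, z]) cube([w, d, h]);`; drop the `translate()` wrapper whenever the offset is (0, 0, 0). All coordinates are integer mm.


translate([381, 230, 401]) cube([1308, 386, 51]);
translate([381, 230, 0]) cube([75, 75, 401]);
translate([381, 541, 0]) cube([75, 75, 401]);
translate([1614, 230, 0]) cube([75, 75, 401]);
translate([1614, 541, 0]) cube([75, 75, 401]);


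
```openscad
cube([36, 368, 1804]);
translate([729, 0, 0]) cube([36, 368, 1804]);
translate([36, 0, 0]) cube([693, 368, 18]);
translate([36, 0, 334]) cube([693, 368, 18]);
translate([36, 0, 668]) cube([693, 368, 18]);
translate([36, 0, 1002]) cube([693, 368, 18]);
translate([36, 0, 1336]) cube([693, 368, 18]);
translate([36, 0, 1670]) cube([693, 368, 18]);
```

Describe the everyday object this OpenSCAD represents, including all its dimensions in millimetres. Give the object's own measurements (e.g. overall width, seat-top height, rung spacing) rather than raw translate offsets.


An open bookshelf. Two side panels, each 36 mm thick, 368 mm deep and 1804 mm tall, stand 765 mm apart (outside-to-outside). Between them sit 6 shelves, each 18 mm thick and 368 mm deep, spanning the full gap between the sides. The bottom shelf rests on the floor (its underside at z = 0) and the clear gap between one shelf's top and the next shelf's underside is 316 mm.


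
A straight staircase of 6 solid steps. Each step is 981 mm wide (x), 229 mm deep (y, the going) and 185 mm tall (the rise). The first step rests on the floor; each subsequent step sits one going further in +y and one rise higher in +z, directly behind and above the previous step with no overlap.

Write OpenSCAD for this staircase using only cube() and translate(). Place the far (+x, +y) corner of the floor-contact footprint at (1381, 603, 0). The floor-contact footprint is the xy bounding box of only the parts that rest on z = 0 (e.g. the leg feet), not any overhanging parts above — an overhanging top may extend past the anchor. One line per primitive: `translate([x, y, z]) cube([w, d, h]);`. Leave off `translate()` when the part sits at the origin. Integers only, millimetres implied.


translate([400, 374, 0]) cube([981, 229, 185]);
translate([400, 603, 185]) cube([981, 229, 185]);
translate([400, 832, 370]) cube([981, 229, 185]);
translate([400, 1061, 555]) cube([981, 229, 185]);
translate([400, 1290, 740]) cube([981, 229, 185]);
translate([400, 1519, 925]) cube([981, 229, 185]);


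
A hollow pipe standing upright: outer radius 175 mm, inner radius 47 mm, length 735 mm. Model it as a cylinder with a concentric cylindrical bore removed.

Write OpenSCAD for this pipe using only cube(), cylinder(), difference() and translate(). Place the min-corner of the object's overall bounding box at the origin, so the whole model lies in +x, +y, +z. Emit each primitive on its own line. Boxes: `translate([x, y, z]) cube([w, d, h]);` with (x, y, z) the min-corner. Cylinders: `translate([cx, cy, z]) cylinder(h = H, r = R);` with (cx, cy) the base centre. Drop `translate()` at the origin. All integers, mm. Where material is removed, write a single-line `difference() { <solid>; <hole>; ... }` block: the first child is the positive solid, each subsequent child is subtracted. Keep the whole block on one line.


difference() { translate([175, 175, 0]) cylinder(h = 735, r = 175); translate([175, 175, 0]) cylinder(h = 735, r = 47); }


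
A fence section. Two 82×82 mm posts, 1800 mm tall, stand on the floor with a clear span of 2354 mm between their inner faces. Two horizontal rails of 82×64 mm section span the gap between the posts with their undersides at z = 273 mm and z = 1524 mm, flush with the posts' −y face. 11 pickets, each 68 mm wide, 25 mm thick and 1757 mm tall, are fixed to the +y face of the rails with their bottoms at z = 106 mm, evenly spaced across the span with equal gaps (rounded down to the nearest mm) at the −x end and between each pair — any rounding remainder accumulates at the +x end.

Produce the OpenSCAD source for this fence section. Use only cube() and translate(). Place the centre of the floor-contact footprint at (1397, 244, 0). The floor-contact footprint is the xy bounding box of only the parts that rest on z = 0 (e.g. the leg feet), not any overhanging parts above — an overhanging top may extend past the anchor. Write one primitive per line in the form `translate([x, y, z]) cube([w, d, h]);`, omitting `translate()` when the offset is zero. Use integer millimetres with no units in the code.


translate([138, 203, 0]) cube([82, 82, 1800]);
translate([2574, 203, 0]) cube([82, 82, 1800]);
translate([220, 203, 273]) cube([2354, 82, 64]);
translate([220, 203, 1524]) cube([2354, 82, 64]);
translate([353, 285, 106]) cube([68, 25, 1757]);
translate([554, 285, 106]) cube([68, 25, 1757]);
translate([755, 285, 106]) cube([68, 25, 1757]);
translate([956, 285, 106]) cube([68, 25, 1757]);
translate([1157, 285, 106]) cube([68, 25, 1757]);
translate([1358, 285, 106]) cube([68, 25, 1757]);
translate([1559, 285, 106]) cube([68, 25, 1757]);
translate([1760, 285, 106]) cube([68, 25, 1757]);
translate([1961, 285, 106]) cube([68, 25, 1757]);
translate([2162, 285, 106]) cube([68, 25, 1757]);
translate([2363, 285, 106]) cube([68, 25, 1757]);


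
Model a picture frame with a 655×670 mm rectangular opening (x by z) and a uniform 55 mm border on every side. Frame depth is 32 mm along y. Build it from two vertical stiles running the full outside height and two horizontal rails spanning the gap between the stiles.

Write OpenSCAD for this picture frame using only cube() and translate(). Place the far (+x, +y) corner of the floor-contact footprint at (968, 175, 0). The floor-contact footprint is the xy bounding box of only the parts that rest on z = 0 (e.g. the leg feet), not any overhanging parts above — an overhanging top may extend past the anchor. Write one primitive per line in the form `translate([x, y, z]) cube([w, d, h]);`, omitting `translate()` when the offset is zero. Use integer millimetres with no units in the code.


translate([203, 143, 0]) cube([55, 32, 780]);
translate([913, 143, 0]) cube([55, 32, 780]);
translate([258, 143, 0]) cube([655, 32, 55]);
translate([258, 143, 725]) cube([655, 32, 55]);


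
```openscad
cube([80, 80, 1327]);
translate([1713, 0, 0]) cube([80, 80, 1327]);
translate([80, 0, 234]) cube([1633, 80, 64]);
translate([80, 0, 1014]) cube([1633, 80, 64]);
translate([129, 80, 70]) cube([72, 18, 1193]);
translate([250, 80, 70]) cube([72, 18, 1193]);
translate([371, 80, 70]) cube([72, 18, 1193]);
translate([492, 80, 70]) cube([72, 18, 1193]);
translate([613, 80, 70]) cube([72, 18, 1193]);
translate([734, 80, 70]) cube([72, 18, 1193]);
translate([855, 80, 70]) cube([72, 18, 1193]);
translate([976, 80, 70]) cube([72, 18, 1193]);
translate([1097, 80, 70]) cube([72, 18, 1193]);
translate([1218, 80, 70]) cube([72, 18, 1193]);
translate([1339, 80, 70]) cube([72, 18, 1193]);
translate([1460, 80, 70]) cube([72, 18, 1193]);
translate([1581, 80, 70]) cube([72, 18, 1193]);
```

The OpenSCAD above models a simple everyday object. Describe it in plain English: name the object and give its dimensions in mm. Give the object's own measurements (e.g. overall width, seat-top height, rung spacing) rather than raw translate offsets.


A fence section. Two 80×80 mm posts, 1327 mm tall, stand on the floor with a clear span of 1633 mm between their inner faces. Two horizontal rails of 80×64 mm section span the gap between the posts with their undersides at z = 234 mm and z = 1014 mm, flush with the posts' −y face. 13 pickets, each 72 mm wide, 18 mm thick and 1193 mm tall, are fixed to the +y face of the rails with their bottoms at z = 70 mm, spaced across the span with a 49 mm gap after the −x post and between neighbouring pickets, with 60 mm left before the +x post.


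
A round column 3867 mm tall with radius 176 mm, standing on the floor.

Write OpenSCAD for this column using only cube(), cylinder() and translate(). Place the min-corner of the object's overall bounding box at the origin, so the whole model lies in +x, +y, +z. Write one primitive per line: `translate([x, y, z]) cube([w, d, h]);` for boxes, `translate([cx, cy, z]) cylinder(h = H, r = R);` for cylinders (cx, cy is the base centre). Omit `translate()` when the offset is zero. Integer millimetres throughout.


translate([176, 176, 0]) cylinder(h = 3867, r = 176);


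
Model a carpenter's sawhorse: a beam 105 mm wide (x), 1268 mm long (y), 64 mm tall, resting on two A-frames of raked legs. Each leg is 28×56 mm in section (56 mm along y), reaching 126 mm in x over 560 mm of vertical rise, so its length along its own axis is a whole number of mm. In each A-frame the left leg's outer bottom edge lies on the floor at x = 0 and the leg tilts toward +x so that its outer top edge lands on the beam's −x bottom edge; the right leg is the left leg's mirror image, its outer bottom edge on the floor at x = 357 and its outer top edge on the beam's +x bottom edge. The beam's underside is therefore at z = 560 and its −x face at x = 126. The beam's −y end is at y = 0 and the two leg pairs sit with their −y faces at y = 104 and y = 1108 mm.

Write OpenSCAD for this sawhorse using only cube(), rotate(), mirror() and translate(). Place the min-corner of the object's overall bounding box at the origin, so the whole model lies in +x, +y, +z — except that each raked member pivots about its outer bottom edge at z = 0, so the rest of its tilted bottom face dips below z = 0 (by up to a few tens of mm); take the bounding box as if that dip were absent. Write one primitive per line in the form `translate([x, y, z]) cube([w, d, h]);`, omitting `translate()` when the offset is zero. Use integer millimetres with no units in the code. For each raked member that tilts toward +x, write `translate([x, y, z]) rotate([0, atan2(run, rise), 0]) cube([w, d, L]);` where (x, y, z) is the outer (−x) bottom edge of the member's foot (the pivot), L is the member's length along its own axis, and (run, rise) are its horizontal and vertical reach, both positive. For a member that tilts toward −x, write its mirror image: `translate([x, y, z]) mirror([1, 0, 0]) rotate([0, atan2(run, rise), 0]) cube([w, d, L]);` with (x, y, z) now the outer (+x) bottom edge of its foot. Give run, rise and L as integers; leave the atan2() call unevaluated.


// leg length = √(126² + 560²) = 574
// right-leg outer foot x = 2·126 + 105 = 357
// beam min-corner = (126, 0, 560)
translate([126, 0, 560]) cube([105, 1268, 64]);
translate([0, 104, 0]) rotate([0, atan2(126, 560), 0]) cube([28, 56, 574]);
translate([357, 104, 0]) mirror([1, 0, 0]) rotate([0, atan2(126, 560), 0]) cube([28, 56, 574]);
translate([0, 1108, 0]) rotate([0, atan2(126, 560), 0]) cube([28, 56, 574]);
translate([357, 1108, 0]) mirror([1, 0, 0]) rotate([0, atan2(126, 560), 0]) cube([28, 56, 574]);


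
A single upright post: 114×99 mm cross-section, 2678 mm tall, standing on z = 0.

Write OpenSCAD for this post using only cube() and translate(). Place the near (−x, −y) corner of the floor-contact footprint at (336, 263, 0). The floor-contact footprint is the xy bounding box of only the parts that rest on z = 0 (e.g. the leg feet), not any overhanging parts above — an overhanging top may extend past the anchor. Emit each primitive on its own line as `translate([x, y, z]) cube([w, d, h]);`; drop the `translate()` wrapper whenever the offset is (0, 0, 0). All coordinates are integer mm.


translate([336, 263, 0]) cube([114, 99, 2678]);


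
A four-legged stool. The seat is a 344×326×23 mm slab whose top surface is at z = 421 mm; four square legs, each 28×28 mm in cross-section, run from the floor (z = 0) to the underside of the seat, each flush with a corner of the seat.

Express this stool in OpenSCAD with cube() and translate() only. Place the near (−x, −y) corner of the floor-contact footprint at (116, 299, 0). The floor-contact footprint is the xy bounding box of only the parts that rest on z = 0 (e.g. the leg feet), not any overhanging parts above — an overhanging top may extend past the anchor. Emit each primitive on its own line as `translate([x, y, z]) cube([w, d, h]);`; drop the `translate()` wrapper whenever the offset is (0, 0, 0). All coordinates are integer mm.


translate([116, 299, 398]) cube([344, 326, 23]);
translate([116, 299, 0]) cube([28, 28, 398]);
translate([432, 299, 0]) cube([28, 28, 398]);
translate([116, 597, 0]) cube([28, 28, 398]);
translate([432, 597, 0]) cube([28, 28, 398]);


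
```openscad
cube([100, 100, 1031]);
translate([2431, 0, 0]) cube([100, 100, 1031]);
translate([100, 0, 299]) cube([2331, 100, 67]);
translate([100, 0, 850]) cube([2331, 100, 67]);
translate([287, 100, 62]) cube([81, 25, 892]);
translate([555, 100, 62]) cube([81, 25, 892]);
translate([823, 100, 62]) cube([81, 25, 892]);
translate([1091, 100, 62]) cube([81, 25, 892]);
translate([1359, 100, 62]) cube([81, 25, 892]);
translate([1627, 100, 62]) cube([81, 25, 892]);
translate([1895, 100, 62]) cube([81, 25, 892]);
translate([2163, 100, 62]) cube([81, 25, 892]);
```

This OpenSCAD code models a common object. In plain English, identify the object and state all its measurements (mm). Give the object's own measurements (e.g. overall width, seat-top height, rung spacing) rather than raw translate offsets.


A fence section. Two 100×100 mm posts, 1031 mm tall, stand on the floor with a clear span of 2331 mm between their inner faces. Two horizontal rails of 100×67 mm section span the gap between the posts with their undersides at z = 299 mm and z = 850 mm, flush with the posts' −y face. 8 pickets, each 81 mm wide, 25 mm thick and 892 mm tall, are fixed to the +y face of the rails with their bottoms at z = 62 mm, spaced across the span with a 187 mm gap after the −x post and between neighbouring pickets and before the +x post.


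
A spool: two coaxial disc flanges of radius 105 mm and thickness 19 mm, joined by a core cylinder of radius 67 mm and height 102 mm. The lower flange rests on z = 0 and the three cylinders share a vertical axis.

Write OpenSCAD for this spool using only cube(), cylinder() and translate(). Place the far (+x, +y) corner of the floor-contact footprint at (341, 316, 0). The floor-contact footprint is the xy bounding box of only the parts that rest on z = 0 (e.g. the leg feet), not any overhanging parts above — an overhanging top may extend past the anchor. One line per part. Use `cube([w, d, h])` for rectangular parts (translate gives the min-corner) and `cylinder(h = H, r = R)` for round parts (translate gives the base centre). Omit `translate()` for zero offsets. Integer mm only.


translate([236, 211, 0]) cylinder(h = 19, r = 105);
translate([236, 211, 19]) cylinder(h = 102, r = 67);
translate([236, 211, 121]) cylinder(h = 19, r = 105);


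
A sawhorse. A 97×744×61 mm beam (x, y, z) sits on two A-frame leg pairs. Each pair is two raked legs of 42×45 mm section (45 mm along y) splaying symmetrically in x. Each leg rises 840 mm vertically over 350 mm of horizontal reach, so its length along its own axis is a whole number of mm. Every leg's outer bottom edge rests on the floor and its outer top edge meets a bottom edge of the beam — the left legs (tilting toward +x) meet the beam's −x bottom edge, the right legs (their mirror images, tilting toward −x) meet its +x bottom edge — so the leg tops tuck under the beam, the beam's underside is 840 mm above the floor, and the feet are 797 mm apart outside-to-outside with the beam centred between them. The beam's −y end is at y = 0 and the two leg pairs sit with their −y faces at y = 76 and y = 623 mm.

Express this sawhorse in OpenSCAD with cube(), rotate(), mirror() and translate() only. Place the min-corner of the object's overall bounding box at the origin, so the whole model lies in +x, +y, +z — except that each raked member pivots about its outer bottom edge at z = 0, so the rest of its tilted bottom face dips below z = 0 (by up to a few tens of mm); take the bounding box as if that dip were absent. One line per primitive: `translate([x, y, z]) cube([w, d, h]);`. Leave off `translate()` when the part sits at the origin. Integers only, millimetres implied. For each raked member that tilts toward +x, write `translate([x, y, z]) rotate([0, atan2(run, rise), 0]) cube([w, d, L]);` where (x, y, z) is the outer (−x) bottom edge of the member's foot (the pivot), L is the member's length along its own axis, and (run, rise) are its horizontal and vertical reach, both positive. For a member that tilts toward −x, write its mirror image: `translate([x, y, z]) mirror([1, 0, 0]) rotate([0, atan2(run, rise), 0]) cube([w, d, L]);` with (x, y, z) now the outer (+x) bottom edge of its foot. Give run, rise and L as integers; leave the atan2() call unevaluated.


translate([350, 0, 840]) cube([97, 744, 61]);
translate([0, 76, 0]) rotate([0, atan2(350, 840), 0]) cube([42, 45, 910]);
translate([797, 76, 0]) mirror([1, 0, 0]) rotate([0, atan2(350, 840), 0]) cube([42, 45, 910]);
translate([0, 623, 0]) rotate([0, atan2(350, 840), 0]) cube([42, 45, 910]);
translate([797, 623, 0]) mirror([1, 0, 0]) rotate([0, atan2(350, 840), 0]) cube([42, 45, 910]);


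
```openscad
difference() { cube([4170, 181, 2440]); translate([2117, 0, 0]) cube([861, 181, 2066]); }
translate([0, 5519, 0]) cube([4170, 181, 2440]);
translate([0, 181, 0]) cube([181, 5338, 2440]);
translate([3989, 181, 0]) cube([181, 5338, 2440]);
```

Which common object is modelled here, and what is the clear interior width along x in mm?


A single room. The interior width is 3808 mm.

Four walls enclosing a rectangle with a door in the front wall — a room. Outside width 4170 minus two 181 mm walls gives 3808 mm.


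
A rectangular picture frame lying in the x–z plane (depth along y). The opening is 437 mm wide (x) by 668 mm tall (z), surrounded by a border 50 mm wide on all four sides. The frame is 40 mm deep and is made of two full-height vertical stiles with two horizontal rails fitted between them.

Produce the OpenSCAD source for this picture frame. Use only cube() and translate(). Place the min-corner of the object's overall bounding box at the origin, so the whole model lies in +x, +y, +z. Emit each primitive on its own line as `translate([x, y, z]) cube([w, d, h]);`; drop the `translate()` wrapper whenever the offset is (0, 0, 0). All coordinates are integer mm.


cube([50, 40, 768]);
translate([487, 0, 0]) cube([50, 40, 768]);
translate([50, 0, 0]) cube([437, 40, 50]);
translate([50, 0, 718]) cube([437, 40, 50]);


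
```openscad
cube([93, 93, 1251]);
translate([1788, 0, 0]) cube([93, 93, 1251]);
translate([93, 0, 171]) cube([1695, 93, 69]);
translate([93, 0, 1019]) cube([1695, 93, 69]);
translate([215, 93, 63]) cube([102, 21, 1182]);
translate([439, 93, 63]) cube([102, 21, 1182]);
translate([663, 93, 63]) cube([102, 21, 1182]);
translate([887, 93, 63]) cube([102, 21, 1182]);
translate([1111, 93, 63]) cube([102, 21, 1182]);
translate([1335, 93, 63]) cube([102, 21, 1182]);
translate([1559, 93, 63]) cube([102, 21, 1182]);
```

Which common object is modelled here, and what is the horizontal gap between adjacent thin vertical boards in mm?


A fence section. The picket gap is 122 mm.

Two posts, two rails, 7 pickets — a fence section. Span 1695 mm holds 7 pickets of 102 mm with 8 equal gaps: ⌊(1695 − 7·102) / 8⌋ = 122 mm.


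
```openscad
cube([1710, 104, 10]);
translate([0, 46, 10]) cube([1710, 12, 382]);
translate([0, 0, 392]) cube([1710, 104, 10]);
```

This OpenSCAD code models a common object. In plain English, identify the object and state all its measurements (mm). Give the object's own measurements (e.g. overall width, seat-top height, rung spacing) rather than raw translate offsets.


An I-beam lying along x, 1710 mm long. Overall section height 402 mm. Two flanges 104 mm wide (y) and 10 mm thick, one on the floor and one at the top; a web 12 mm thick runs between them, centred on the flange width.


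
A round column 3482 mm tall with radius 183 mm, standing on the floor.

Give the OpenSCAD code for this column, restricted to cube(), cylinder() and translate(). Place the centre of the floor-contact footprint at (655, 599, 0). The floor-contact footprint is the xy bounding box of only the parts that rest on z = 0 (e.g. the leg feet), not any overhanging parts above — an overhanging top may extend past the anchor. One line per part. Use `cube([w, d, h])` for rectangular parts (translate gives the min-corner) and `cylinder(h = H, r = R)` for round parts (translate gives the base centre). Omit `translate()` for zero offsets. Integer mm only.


translate([655, 599, 0]) cylinder(h = 3482, r = 183);


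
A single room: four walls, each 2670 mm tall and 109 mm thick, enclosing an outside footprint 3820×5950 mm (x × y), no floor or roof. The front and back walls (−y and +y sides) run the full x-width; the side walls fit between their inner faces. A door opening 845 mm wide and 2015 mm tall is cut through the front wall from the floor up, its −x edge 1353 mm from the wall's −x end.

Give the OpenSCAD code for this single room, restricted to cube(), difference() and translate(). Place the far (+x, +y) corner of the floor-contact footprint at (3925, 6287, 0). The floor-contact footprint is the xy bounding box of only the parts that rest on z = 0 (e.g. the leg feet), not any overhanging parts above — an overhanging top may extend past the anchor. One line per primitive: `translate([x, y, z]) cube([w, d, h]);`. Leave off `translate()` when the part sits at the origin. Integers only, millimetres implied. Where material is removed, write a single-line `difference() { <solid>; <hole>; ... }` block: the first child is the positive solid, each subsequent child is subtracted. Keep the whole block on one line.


difference() { translate([105, 337, 0]) cube([3820, 109, 2670]); translate([1458, 337, 0]) cube([845, 109, 2015]); }
translate([105, 6178, 0]) cube([3820, 109, 2670]);
translate([105, 446, 0]) cube([109, 5732, 2670]);
translate([3816, 446, 0]) cube([109, 5732, 2670]);


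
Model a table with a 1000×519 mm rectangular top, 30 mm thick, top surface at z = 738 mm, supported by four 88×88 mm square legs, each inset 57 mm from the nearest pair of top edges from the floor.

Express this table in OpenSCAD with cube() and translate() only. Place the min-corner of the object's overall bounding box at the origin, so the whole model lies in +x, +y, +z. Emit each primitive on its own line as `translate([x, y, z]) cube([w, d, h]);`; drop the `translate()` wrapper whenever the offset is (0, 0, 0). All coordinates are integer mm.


// leg_h = 738 - 30 = 708
translate([0, 0, 708]) cube([1000, 519, 30]);
translate([57, 57, 0]) cube([88, 88, 708]);
translate([855, 57, 0]) cube([88, 88, 708]);
translate([57, 374, 0]) cube([88, 88, 708]);
translate([855, 374, 0]) cube([88, 88, 708]);


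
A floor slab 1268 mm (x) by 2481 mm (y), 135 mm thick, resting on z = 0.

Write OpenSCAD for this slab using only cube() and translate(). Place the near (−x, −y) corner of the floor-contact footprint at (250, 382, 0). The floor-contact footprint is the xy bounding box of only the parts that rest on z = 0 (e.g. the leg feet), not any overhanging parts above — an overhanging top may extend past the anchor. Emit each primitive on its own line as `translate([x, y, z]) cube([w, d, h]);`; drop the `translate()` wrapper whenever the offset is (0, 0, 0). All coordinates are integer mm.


translate([250, 382, 0]) cube([1268, 2481, 135]);


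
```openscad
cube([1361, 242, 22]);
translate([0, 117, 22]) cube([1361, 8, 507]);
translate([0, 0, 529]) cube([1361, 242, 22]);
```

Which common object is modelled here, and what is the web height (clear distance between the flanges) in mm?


An I-beam. The web height is 507 mm.

Two wide flanges with a thin centred web — an I-beam. Overall 551 mm minus two 22 mm flanges gives a web of 551 − 2·22 = 507 mm.


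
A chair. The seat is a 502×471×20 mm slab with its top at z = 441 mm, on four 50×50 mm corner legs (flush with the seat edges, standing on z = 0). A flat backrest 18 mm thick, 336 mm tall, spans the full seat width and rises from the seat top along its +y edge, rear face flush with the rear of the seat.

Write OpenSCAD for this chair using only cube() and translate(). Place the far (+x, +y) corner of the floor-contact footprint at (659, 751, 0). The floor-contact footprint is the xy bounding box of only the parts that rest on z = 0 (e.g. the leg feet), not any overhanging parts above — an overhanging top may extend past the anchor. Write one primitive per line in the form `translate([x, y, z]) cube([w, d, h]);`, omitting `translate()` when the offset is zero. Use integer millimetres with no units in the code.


translate([157, 280, 421]) cube([502, 471, 20]);
translate([157, 280, 0]) cube([50, 50, 421]);
translate([609, 280, 0]) cube([50, 50, 421]);
translate([157, 701, 0]) cube([50, 50, 421]);
translate([609, 701, 0]) cube([50, 50, 421]);
translate([157, 733, 441]) cube([502, 18, 336]);


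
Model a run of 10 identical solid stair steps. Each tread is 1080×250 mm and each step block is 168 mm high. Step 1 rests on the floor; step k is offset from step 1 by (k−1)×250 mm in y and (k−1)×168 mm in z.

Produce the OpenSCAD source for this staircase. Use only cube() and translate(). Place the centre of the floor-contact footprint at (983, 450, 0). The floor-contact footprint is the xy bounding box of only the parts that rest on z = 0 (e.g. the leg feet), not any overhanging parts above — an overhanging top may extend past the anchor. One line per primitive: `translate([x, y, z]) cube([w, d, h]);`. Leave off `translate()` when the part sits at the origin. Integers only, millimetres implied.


translate([443, 325, 0]) cube([1080, 250, 168]);
translate([443, 575, 168]) cube([1080, 250, 168]);
translate([443, 825, 336]) cube([1080, 250, 168]);
translate([443, 1075, 504]) cube([1080, 250, 168]);
translate([443, 1325, 672]) cube([1080, 250, 168]);
translate([443, 1575, 840]) cube([1080, 250, 168]);
translate([443, 1825, 1008]) cube([1080, 250, 168]);
translate([443, 2075, 1176]) cube([1080, 250, 168]);
translate([443, 2325, 1344]) cube([1080, 250, 168]);
translate([443, 2575, 1512]) cube([1080, 250, 168]);


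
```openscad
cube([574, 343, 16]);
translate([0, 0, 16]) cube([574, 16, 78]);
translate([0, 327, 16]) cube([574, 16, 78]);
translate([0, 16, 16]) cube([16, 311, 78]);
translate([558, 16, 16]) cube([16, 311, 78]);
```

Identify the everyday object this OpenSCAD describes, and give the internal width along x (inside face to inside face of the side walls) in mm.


An open box. The internal width is 542 mm.

A 574×343 base slab with four walls standing on it — an open box. The base is 574 mm wide and the walls are 16 mm thick, so the internal width is 574 − 2 × 16 = 542 mm.


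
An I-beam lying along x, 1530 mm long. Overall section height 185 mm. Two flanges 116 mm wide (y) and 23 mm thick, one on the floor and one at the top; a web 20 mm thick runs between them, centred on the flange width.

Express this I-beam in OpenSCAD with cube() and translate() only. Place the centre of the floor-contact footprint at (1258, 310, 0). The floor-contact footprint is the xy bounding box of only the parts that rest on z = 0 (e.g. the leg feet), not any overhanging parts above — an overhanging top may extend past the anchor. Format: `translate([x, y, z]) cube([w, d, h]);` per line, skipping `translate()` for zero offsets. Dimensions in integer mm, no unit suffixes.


translate([493, 252, 0]) cube([1530, 116, 23]);
translate([493, 300, 23]) cube([1530, 20, 139]);
translate([493, 252, 162]) cube([1530, 116, 23]);


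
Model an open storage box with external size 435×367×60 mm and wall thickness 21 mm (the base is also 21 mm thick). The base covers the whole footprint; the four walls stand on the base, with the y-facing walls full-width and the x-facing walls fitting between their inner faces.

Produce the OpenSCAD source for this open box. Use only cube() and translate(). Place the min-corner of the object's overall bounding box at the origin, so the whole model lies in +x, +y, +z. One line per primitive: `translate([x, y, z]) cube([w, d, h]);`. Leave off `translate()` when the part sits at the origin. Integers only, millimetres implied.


cube([435, 367, 21]);
translate([0, 0, 21]) cube([435, 21, 39]);
translate([0, 346, 21]) cube([435, 21, 39]);
translate([0, 21, 21]) cube([21, 325, 39]);
translate([414, 21, 21]) cube([21, 325, 39]);


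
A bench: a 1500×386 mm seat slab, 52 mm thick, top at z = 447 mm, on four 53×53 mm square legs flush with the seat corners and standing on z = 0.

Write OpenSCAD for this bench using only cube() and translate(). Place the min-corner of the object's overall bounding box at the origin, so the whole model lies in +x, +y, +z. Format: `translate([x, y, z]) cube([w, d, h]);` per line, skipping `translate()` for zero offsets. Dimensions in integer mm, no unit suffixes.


translate([0, 0, 395]) cube([1500, 386, 52]);
cube([53, 53, 395]);
translate([0, 333, 0]) cube([53, 53, 395]);
translate([1447, 0, 0]) cube([53, 53, 395]);
translate([1447, 333, 0]) cube([53, 53, 395]);
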